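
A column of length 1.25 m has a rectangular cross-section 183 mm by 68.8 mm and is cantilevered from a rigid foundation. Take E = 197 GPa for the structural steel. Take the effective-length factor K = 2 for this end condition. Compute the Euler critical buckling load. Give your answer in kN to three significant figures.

P_cr ≈ 1540 kN

Buckling occurs about the weak axis: I_min = h·b³/12 with b = 68.8 mm (the shorter side).
I_min = 183×68.8³/12 = 4.966×10^6 mm⁴
I = 4.966×10^6 mm⁴ = 4.966×10^-6 m⁴
Effective length L_e = K·L = 2 × 1.25 = 2.500 m
P_cr = π²EI / L_e² = π² × 197×10⁹ × 4.966×10^-6 / 2.500² = 1.545×10^6 N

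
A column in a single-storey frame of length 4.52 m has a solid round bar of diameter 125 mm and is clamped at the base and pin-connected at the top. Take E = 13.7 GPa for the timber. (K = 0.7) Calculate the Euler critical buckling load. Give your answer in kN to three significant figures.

I = πd⁴/64 = π×125⁴/64 = 1.198×10^7 mm⁴
I = 1.198×10^7 mm⁴ = 1.198×10^-5 m⁴
Effective length L_e = K·L = 0.7 × 4.52 = 3.164 m
P_cr = π²EI / L_e² = π² × 13.7×10⁹ × 1.198×10^-5 / 3.164² = 1.619×10^5 N

P_cr ≈ 162 kN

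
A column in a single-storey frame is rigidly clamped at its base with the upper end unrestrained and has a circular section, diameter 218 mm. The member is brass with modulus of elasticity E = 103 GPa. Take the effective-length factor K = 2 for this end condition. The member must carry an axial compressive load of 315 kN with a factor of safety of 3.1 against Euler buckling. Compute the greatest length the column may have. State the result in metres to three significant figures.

I = πd⁴/64 = π×218⁴/64 = 1.109×10^8 mm⁴
I = 1.109×10^-4 m⁴
Required critical load P_cr = n·P = 3.1 × 315 = 976.5 kN = 9.765×10^5 N
From P_cr = π²EI/(K·L)²:  L = (1/K)·√(π²EI/P_cr) = (1/2)·√(π²×1.03×10^11×1.109×10^-4/9.765×10^5)
L = 5.37 m

L_max ≈ 5.37 m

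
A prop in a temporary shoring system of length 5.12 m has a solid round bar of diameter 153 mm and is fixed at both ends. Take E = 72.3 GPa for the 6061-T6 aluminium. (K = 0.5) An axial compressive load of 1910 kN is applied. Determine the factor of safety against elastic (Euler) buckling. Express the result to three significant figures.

I = πd⁴/64 = π×153⁴/64 = 2.690×10^7 mm⁴
I = 2.690×10^7 mm⁴ = 2.690×10^-5 m⁴
Effective length L_e = K·L = 0.5 × 5.12 = 2.560 m
P_cr = π²EI / L_e² = π² × 72.3×10⁹ × 2.690×10^-5 / 2.560² = 2.929×10^6 N
Factor of safety n = P_cr / P = 2928.8 / 1910 = 1.53

n ≈ 1.53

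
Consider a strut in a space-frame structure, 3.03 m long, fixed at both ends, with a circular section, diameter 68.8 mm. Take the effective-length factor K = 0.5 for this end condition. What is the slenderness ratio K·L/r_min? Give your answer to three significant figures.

λ ≈ 88.1

For a solid circle r = d/4 = 68.8/4 = 17.20 mm
L_e = K·L = 0.5 × 3.03 m = 1.515 m = 1515.0 mm
λ = L_e / r_min = 1515.0 / 17.20 = 88.1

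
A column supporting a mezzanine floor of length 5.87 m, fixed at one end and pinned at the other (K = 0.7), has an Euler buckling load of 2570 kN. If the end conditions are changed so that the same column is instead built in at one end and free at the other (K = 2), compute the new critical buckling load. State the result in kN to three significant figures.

P_cr ∝ 1/K², so P_cr,new = P_cr,old × (K_old/K_new)² = 2570 × (0.7/2)²
= 2570 × 0.1225 = 315 kN

P_cr ≈ 315 kN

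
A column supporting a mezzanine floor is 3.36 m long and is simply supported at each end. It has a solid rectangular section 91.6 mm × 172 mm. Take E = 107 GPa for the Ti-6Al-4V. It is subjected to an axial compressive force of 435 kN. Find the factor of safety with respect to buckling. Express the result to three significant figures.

Buckling occurs about the weak axis: I_min = h·b³/12 with b = 91.6 mm (the shorter side).
I_min = 172×91.6³/12 = 1.102×10^7 mm⁴
I = 1.102×10^7 mm⁴ = 1.102×10^-5 m⁴
Effective length L_e = K·L = 1 × 3.36 = 3.360 m
P_cr = π²EI / L_e² = π² × 107×10⁹ × 1.102×10^-5 / 3.360² = 1.030×10^6 N
Factor of safety n = P_cr / P = 1030.5 / 435 = 2.37

n ≈ 2.37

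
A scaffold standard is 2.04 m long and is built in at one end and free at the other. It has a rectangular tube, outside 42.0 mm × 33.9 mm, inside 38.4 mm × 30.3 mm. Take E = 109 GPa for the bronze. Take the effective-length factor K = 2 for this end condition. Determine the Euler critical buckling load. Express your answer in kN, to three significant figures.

Weak-axis I_min = (h_o·b_o³ − h_i·b_i³)/12 with b_o = 33.9, b_i = 30.30 mm (shorter outer/inner sides).
I_min = (42.0×33.9³ − 38.40×30.30³)/12 = 4.734×10^4 mm⁴
I = 4.734×10^4 mm⁴ = 4.734×10^-8 m⁴
Effective length L_e = K·L = 2 × 2.04 = 4.080 m
P_cr = π²EI / L_e² = π² × 109×10⁹ × 4.734×10^-8 / 4.080² = 3.059×10^3 N

P_cr ≈ 3.06 kN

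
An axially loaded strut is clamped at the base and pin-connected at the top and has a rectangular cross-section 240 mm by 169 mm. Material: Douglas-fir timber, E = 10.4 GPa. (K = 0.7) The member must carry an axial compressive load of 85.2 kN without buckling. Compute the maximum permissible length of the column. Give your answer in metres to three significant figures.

Buckling occurs about the weak axis: I_min = h·b³/12 with b = 169 mm (the shorter side).
I_min = 240×169³/12 = 9.654×10^7 mm⁴
I = 9.654×10^-5 m⁴
At the buckling limit P_cr = P = 8.520×10^4 N
From P_cr = π²EI/(K·L)²:  L = (1/K)·√(π²EI/P_cr) = (1/0.7)·√(π²×1.04×10^10×9.654×10^-5/8.520×10^4)
L = 15.4 m

L_max ≈ 15.4 m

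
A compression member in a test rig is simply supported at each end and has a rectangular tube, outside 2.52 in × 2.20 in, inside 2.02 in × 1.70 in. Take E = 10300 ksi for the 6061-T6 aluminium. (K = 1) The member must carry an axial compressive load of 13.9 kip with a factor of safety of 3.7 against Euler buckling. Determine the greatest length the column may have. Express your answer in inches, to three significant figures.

L_max ≈ 52.8 in

Weak-axis I_min = (h_o·b_o³ − h_i·b_i³)/12 with b_o = 2.20, b_i = 1.700 in (shorter outer/inner sides).
I_min = (2.52×2.20³ − 2.020×1.700³)/12 = 1.409 in⁴
Required critical load P_cr = n·P = 3.7 × 13.9 = 51.43 kip = 5.143×10^4 lb
From P_cr = π²EI/(K·L)²:  L = (1/K)·√(π²EI/P_cr) = (1/1)·√(π²×1.03×10^7×1.409/5.143×10^4)
L = 52.8 in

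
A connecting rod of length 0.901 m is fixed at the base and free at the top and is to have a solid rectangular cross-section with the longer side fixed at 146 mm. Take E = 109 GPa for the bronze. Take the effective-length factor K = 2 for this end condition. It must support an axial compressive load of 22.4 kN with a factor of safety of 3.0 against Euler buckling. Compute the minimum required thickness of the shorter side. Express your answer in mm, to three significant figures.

b ≈ 25.5 mm

Required P_cr = n·P = 3.0 × 22.4 = 67.20 kN
L_e = K·L = 2 × 0.901 = 1.802 m
Required I = P_cr·L_e²/(π²E) = 6.720×10^4 × 1.802² / (π² × 1.09×10^11) = 2.028×10^-7 m⁴
I_req = 2.028×10^5 mm⁴
Rectangle, weak axis: I_min = h·b³/12 with h = 146 mm fixed  ⇒  b = (12I/h)^(1/3) = 25.5 mm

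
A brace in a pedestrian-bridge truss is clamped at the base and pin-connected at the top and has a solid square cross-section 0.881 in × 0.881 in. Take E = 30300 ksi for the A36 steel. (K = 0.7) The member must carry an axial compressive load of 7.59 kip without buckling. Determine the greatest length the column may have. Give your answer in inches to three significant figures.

L_max ≈ 63.5 in

I = a⁴/12 = 0.881⁴/12 = 5.020×10^-2 in⁴
At the buckling limit P_cr = P = 7.590×10^3 lb
From P_cr = π²EI/(K·L)²:  L = (1/K)·√(π²EI/P_cr) = (1/0.7)·√(π²×3.03×10^7×5.020×10^-2/7.590×10^3)
L = 63.5 in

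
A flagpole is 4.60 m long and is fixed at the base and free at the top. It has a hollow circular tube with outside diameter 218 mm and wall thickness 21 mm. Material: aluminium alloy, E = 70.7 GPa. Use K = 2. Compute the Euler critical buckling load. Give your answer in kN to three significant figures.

P_cr ≈ 526 kN

Inner diameter d_i = 218 − 2×21 = 176.0 mm
I = π(d_o⁴ − d_i⁴)/64 = π(218⁴ − 176.0⁴)/64 = 6.377×10^7 mm⁴
I = 6.377×10^7 mm⁴ = 6.377×10^-5 m⁴
Effective length L_e = K·L = 2 × 4.60 = 9.200 m
P_cr = π²EI / L_e² = π² × 70.7×10⁹ × 6.377×10^-5 / 9.200² = 5.257×10^5 N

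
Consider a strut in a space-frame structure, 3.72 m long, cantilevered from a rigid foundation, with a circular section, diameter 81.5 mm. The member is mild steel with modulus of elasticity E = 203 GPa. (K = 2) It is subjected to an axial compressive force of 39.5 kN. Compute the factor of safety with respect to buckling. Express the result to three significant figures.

I = πd⁴/64 = π×81.5⁴/64 = 2.166×10^6 mm⁴
I = 2.166×10^6 mm⁴ = 2.166×10^-6 m⁴
Effective length L_e = K·L = 2 × 3.72 = 7.440 m
P_cr = π²EI / L_e² = π² × 203×10⁹ × 2.166×10^-6 / 7.440² = 7.839×10^4 N
Factor of safety n = P_cr / P = 78.388 / 39.5 = 1.98

n ≈ 1.98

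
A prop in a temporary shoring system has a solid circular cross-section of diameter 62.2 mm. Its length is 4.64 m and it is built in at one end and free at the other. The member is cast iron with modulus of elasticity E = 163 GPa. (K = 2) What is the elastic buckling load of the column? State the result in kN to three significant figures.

P_cr ≈ 13.7 kN

I = πd⁴/64 = π×62.2⁴/64 = 7.347×10^5 mm⁴
I = 7.347×10^5 mm⁴ = 7.347×10^-7 m⁴
Effective length L_e = K·L = 2 × 4.64 = 9.280 m
P_cr = π²EI / L_e² = π² × 163×10⁹ × 7.347×10^-7 / 9.280² = 1.373×10^4 N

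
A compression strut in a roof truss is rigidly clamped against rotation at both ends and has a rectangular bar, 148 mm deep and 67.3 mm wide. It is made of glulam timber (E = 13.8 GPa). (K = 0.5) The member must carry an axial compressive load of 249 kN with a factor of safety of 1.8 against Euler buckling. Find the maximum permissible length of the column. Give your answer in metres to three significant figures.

L_max ≈ 2.14 m

Buckling occurs about the weak axis: I_min = h·b³/12 with b = 67.3 mm (the shorter side).
I_min = 148×67.3³/12 = 3.759×10^6 mm⁴
I = 3.759×10^-6 m⁴
Required critical load P_cr = n·P = 1.8 × 249 = 448.2 kN = 4.482×10^5 N
From P_cr = π²EI/(K·L)²:  L = (1/K)·√(π²EI/P_cr) = (1/0.5)·√(π²×1.38×10^10×3.759×10^-6/4.482×10^5)
L = 2.14 m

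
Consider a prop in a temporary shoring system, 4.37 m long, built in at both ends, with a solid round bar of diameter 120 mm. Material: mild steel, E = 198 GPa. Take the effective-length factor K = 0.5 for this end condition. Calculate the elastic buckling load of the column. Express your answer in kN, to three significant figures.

P_cr ≈ 4170 kN

I = πd⁴/64 = π×120⁴/64 = 1.018×10^7 mm⁴
I = 1.018×10^7 mm⁴ = 1.018×10^-5 m⁴
Effective length L_e = K·L = 0.5 × 4.37 = 2.185 m
P_cr = π²EI / L_e² = π² × 198×10⁹ × 1.018×10^-5 / 2.185² = 4.166×10^6 N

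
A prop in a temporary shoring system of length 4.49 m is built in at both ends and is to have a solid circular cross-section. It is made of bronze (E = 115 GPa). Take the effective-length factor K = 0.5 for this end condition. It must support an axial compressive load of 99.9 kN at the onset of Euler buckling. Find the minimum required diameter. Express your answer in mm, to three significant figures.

L_e = K·L = 0.5 × 4.49 = 2.245 m
Required I = P_cr·L_e²/(π²E) = 9.990×10^4 × 2.245² / (π² × 1.15×10^11) = 4.436×10^-7 m⁴
I_req = 4.436×10^5 mm⁴
Solid circle: I = πd⁴/64  ⇒  d = (64I/π)^(1/4) = (64×4.436×10^5/π)^(1/4) = 54.8 mm

d ≈ 54.8 mm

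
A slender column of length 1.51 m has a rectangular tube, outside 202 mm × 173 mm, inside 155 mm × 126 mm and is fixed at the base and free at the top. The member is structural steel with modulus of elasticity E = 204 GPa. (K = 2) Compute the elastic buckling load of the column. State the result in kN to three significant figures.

Weak-axis I_min = (h_o·b_o³ − h_i·b_i³)/12 with b_o = 173, b_i = 126.0 mm (shorter outer/inner sides).
I_min = (202×173³ − 155.0×126.0³)/12 = 6.132×10^7 mm⁴
I = 6.132×10^7 mm⁴ = 6.132×10^-5 m⁴
Effective length L_e = K·L = 2 × 1.51 = 3.020 m
P_cr = π²EI / L_e² = π² × 204×10⁹ × 6.132×10^-5 / 3.020² = 1.354×10^7 N

P_cr ≈ 13500 kN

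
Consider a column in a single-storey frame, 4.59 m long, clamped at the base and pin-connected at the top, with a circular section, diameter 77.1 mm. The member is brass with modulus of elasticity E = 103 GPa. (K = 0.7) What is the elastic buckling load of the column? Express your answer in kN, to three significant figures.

I = πd⁴/64 = π×77.1⁴/64 = 1.735×10^6 mm⁴
I = 1.735×10^6 mm⁴ = 1.735×10^-6 m⁴
Effective length L_e = K·L = 0.7 × 4.59 = 3.213 m
P_cr = π²EI / L_e² = π² × 103×10⁹ × 1.735×10^-6 / 3.213² = 1.708×10^5 N

P_cr ≈ 171 kN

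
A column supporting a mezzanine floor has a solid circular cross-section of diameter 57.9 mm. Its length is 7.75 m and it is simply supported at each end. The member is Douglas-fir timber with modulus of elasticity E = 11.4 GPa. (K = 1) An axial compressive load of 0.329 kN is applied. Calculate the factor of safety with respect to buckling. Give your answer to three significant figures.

n ≈ 3.14

I = πd⁴/64 = π×57.9⁴/64 = 5.517×10^5 mm⁴
I = 5.517×10^5 mm⁴ = 5.517×10^-7 m⁴
Effective length L_e = K·L = 1 × 7.75 = 7.750 m
P_cr = π²EI / L_e² = π² × 11.4×10⁹ × 5.517×10^-7 / 7.750² = 1.033×10^3 N
Factor of safety n = P_cr / P = 1.0334 / 0.329 = 3.14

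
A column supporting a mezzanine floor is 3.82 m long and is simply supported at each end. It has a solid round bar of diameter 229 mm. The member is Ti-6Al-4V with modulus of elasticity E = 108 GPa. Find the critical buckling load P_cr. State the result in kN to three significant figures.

I = πd⁴/64 = π×229⁴/64 = 1.350×10^8 mm⁴
I = 1.350×10^8 mm⁴ = 1.350×10^-4 m⁴
Effective length L_e = K·L = 1 × 3.82 = 3.820 m
P_cr = π²EI / L_e² = π² × 108×10⁹ × 1.350×10^-4 / 3.820² = 9.861×10^6 N

P_cr ≈ 9860 kN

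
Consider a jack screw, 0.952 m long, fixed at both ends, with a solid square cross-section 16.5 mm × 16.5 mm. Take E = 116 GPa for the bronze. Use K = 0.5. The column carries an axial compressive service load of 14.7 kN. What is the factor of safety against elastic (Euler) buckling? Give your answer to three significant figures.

n ≈ 2.12

I = a⁴/12 = 16.5⁴/12 = 6.177×10^3 mm⁴
I = 6.177×10^3 mm⁴ = 6.177×10^-9 m⁴
Effective length L_e = K·L = 0.5 × 0.952 = 0.4760 m
P_cr = π²EI / L_e² = π² × 116×10⁹ × 6.177×10^-9 / 0.4760² = 3.121×10^4 N
Factor of safety n = P_cr / P = 31.210 / 14.7 = 2.12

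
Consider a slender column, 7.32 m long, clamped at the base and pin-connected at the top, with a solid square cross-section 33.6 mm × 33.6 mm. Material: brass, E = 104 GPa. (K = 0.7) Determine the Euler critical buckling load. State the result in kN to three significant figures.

I = a⁴/12 = 33.6⁴/12 = 1.062×10^5 mm⁴
I = 1.062×10^5 mm⁴ = 1.062×10^-7 m⁴
Effective length L_e = K·L = 0.7 × 7.32 = 5.124 m
P_cr = π²EI / L_e² = π² × 104×10⁹ × 1.062×10^-7 / 5.124² = 4.152×10^3 N

P_cr ≈ 4.15 kN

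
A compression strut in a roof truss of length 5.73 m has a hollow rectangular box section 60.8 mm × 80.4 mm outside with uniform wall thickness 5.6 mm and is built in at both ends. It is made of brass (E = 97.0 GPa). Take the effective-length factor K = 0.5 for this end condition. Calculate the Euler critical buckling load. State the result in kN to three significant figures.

Inner dimensions: h_i = 80.4 − 2×5.6 = 69.20 mm, b_i = 60.8 − 2×5.6 = 49.60 mm
Weak-axis I_min = (h_o·b_o³ − h_i·b_i³)/12 with b_o = 60.8, b_i = 49.60 mm (shorter outer/inner sides).
I_min = (80.4×60.8³ − 69.20×49.60³)/12 = 8.022×10^5 mm⁴
I = 8.022×10^5 mm⁴ = 8.022×10^-7 m⁴
Effective length L_e = K·L = 0.5 × 5.73 = 2.865 m
P_cr = π²EI / L_e² = π² × 97.0×10⁹ × 8.022×10^-7 / 2.865² = 9.356×10^4 N

P_cr ≈ 93.6 kN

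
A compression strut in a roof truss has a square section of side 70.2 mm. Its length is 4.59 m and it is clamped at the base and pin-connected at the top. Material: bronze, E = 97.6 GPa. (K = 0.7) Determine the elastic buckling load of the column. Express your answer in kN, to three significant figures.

P_cr ≈ 189 kN

I = a⁴/12 = 70.2⁴/12 = 2.024×10^6 mm⁴
I = 2.024×10^6 mm⁴ = 2.024×10^-6 m⁴
Effective length L_e = K·L = 0.7 × 4.59 = 3.213 m
P_cr = π²EI / L_e² = π² × 97.6×10⁹ × 2.024×10^-6 / 3.213² = 1.888×10^5 N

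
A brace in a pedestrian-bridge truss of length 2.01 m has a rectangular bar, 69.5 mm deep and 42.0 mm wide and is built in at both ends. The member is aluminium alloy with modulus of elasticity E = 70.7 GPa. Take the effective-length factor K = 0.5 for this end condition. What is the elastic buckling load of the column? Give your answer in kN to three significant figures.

Buckling occurs about the weak axis: I_min = h·b³/12 with b = 42.0 mm (the shorter side).
I_min = 69.5×42.0³/12 = 4.291×10^5 mm⁴
I = 4.291×10^5 mm⁴ = 4.291×10^-7 m⁴
Effective length L_e = K·L = 0.5 × 2.01 = 1.005 m
P_cr = π²EI / L_e² = π² × 70.7×10⁹ × 4.291×10^-7 / 1.005² = 2.964×10^5 N

P_cr ≈ 296 kN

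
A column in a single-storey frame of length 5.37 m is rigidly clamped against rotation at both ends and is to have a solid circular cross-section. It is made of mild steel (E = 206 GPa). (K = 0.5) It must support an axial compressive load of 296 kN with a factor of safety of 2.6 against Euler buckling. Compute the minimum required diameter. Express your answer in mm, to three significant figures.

d ≈ 86.3 mm

Required P_cr = n·P = 2.6 × 296 = 769.6 kN
L_e = K·L = 0.5 × 5.37 = 2.685 m
Required I = P_cr·L_e²/(π²E) = 7.696×10^5 × 2.685² / (π² × 2.06×10^11) = 2.729×10^-6 m⁴
I_req = 2.729×10^6 mm⁴
Solid circle: I = πd⁴/64  ⇒  d = (64I/π)^(1/4) = (64×2.729×10^6/π)^(1/4) = 86.3 mm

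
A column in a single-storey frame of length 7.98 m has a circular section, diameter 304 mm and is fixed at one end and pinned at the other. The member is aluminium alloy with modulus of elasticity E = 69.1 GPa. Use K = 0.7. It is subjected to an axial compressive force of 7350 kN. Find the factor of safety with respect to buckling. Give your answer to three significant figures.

I = πd⁴/64 = π×304⁴/64 = 4.192×10^8 mm⁴
I = 4.192×10^8 mm⁴ = 4.192×10^-4 m⁴
Effective length L_e = K·L = 0.7 × 7.98 = 5.586 m
P_cr = π²EI / L_e² = π² × 69.1×10⁹ × 4.192×10^-4 / 5.586² = 9.163×10^6 N
Factor of safety n = P_cr / P = 9163.1 / 7350 = 1.25

n ≈ 1.25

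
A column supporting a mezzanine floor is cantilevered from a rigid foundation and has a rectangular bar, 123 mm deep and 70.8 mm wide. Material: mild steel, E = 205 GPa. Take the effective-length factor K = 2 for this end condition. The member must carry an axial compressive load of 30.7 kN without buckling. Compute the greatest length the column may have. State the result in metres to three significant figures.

L_max ≈ 7.74 m

Buckling occurs about the weak axis: I_min = h·b³/12 with b = 70.8 mm (the shorter side).
I_min = 123×70.8³/12 = 3.638×10^6 mm⁴
I = 3.638×10^-6 m⁴
At the buckling limit P_cr = P = 3.070×10^4 N
From P_cr = π²EI/(K·L)²:  L = (1/K)·√(π²EI/P_cr) = (1/2)·√(π²×2.05×10^11×3.638×10^-6/3.070×10^4)
L = 7.74 m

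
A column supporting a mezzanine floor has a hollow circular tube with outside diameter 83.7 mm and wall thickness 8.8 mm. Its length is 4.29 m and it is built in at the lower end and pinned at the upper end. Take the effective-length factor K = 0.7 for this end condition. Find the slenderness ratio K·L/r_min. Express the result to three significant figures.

Inner diameter d_i = 83.7 − 2×8.8 = 66.10 mm
I = π(d_o⁴ − d_i⁴)/64 = π(83.7⁴ − 66.10⁴)/64 = 1.472×10^6 mm⁴
A = 2.071×10^3 mm²;  r_min = √(I/A) = √(1.472×10^6/2.071×10^3) = 26.66 mm
L_e = K·L = 0.7 × 4.29 m = 3.003 m = 3003.0 mm
λ = L_e / r_min = 3003.0 / 26.66 = 113

λ ≈ 113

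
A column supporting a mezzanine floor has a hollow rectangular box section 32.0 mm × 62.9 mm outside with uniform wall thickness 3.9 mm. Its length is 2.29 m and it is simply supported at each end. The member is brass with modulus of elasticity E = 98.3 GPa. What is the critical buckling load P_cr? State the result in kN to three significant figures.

P_cr ≈ 19.7 kN

Inner dimensions: h_i = 62.9 − 2×3.9 = 55.10 mm, b_i = 32.0 − 2×3.9 = 24.20 mm
Weak-axis I_min = (h_o·b_o³ − h_i·b_i³)/12 with b_o = 32.0, b_i = 24.20 mm (shorter outer/inner sides).
I_min = (62.9×32.0³ − 55.10×24.20³)/12 = 1.067×10^5 mm⁴
I = 1.067×10^5 mm⁴ = 1.067×10^-7 m⁴
Effective length L_e = K·L = 1 × 2.29 = 2.290 m
P_cr = π²EI / L_e² = π² × 98.3×10⁹ × 1.067×10^-7 / 2.290² = 1.974×10^4 N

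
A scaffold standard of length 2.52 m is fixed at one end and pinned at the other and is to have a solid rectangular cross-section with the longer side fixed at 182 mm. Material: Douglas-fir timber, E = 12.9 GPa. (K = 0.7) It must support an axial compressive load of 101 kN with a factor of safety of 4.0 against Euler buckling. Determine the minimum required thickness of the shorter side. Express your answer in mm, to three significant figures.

b ≈ 86.7 mm

Required P_cr = n·P = 4.0 × 101 = 404.0 kN
L_e = K·L = 0.7 × 2.52 = 1.764 m
Required I = P_cr·L_e²/(π²E) = 4.040×10^5 × 1.764² / (π² × 1.29×10^10) = 9.874×10^-6 m⁴
I_req = 9.874×10^6 mm⁴
Rectangle, weak axis: I_min = h·b³/12 with h = 182 mm fixed  ⇒  b = (12I/h)^(1/3) = 86.7 mm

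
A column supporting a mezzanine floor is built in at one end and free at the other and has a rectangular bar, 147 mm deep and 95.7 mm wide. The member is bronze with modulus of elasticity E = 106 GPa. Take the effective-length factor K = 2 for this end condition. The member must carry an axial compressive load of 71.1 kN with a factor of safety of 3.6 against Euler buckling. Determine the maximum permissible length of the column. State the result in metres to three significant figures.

L_max ≈ 3.31 m

Buckling occurs about the weak axis: I_min = h·b³/12 with b = 95.7 mm (the shorter side).
I_min = 147×95.7³/12 = 1.074×10^7 mm⁴
I = 1.074×10^-5 m⁴
Required critical load P_cr = n·P = 3.6 × 71.1 = 256.0 kN = 2.560×10^5 N
From P_cr = π²EI/(K·L)²:  L = (1/K)·√(π²EI/P_cr) = (1/2)·√(π²×1.06×10^11×1.074×10^-5/2.560×10^5)
L = 3.31 m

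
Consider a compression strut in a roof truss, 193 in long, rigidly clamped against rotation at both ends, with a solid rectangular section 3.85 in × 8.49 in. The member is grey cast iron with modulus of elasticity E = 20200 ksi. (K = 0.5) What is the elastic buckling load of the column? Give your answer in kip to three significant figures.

Buckling occurs about the weak axis: I_min = h·b³/12 with b = 3.85 in (the shorter side).
I_min = 8.49×3.85³/12 = 40.37 in⁴
Effective length L_e = K·L = 0.5 × 193 = 96.50 in
P_cr = π²EI / L_e² = π² × 20200×10³ × 40.37 / 96.50² = 8.644×10^5 lb

P_cr ≈ 864 kip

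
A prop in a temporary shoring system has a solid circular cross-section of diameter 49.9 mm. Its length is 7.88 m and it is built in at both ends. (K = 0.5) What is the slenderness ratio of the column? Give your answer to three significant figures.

λ ≈ 316

For a solid circle r = d/4 = 49.9/4 = 12.48 mm
L_e = K·L = 0.5 × 7.88 m = 3.940 m = 3940.0 mm
λ = L_e / r_min = 3940.0 / 12.48 = 316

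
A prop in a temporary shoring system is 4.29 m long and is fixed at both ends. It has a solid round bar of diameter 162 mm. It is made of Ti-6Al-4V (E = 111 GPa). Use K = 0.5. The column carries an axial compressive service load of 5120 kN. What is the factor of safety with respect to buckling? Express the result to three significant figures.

n ≈ 1.57

I = πd⁴/64 = π×162⁴/64 = 3.381×10^7 mm⁴
I = 3.381×10^7 mm⁴ = 3.381×10^-5 m⁴
Effective length L_e = K·L = 0.5 × 4.29 = 2.145 m
P_cr = π²EI / L_e² = π² × 111×10⁹ × 3.381×10^-5 / 2.145² = 8.050×10^6 N
Factor of safety n = P_cr / P = 8050.0 / 5120 = 1.57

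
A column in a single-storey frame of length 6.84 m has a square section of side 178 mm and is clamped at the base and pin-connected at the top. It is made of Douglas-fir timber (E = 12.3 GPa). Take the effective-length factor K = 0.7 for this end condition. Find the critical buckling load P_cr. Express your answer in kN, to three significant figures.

P_cr ≈ 443 kN

I = a⁴/12 = 178⁴/12 = 8.366×10^7 mm⁴
I = 8.366×10^7 mm⁴ = 8.366×10^-5 m⁴
Effective length L_e = K·L = 0.7 × 6.84 = 4.788 m
P_cr = π²EI / L_e² = π² × 12.3×10⁹ × 8.366×10^-5 / 4.788² = 4.430×10^5 N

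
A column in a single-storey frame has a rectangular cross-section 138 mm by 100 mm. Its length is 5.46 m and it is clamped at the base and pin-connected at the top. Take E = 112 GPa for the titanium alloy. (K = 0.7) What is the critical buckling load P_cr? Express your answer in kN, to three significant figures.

Buckling occurs about the weak axis: I_min = h·b³/12 with b = 100 mm (the shorter side).
I_min = 138×100³/12 = 1.150×10^7 mm⁴
I = 1.150×10^7 mm⁴ = 1.150×10^-5 m⁴
Effective length L_e = K·L = 0.7 × 5.46 = 3.822 m
P_cr = π²EI / L_e² = π² × 112×10⁹ × 1.150×10^-5 / 3.822² = 8.702×10^5 N

P_cr ≈ 870 kN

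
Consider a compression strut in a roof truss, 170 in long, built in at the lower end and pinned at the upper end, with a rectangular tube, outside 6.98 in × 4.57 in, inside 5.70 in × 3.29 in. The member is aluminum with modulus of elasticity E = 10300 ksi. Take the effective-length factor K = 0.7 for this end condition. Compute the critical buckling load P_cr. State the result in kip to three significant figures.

Weak-axis I_min = (h_o·b_o³ − h_i·b_i³)/12 with b_o = 4.57, b_i = 3.290 in (shorter outer/inner sides).
I_min = (6.98×4.57³ − 5.700×3.290³)/12 = 38.60 in⁴
Effective length L_e = K·L = 0.7 × 170 = 119.0 in
P_cr = π²EI / L_e² = π² × 10300×10³ × 38.60 / 119.0² = 2.771×10^5 lb

P_cr ≈ 277 kip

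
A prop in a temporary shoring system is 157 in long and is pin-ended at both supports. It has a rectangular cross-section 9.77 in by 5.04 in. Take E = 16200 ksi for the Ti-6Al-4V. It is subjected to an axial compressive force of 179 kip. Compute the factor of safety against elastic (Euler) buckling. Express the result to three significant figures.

n ≈ 3.78

Buckling occurs about the weak axis: I_min = h·b³/12 with b = 5.04 in (the shorter side).
I_min = 9.77×5.04³/12 = 104.2 in⁴
Effective length L_e = K·L = 1 × 157 = 157.0 in
P_cr = π²EI / L_e² = π² × 16200×10³ × 104.2 / 157.0² = 6.761×10^5 lb
Factor of safety n = P_cr / P = 676.11 / 179 = 3.78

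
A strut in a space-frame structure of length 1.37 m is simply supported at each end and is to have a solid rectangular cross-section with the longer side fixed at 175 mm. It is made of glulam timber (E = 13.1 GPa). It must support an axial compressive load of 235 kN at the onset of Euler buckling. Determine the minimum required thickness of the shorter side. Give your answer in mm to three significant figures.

b ≈ 61.6 mm

L_e = K·L = 1 × 1.37 = 1.370 m
Required I = P_cr·L_e²/(π²E) = 2.350×10^5 × 1.370² / (π² × 1.31×10^10) = 3.411×10^-6 m⁴
I_req = 3.411×10^6 mm⁴
Rectangle, weak axis: I_min = h·b³/12 with h = 175 mm fixed  ⇒  b = (12I/h)^(1/3) = 61.6 mm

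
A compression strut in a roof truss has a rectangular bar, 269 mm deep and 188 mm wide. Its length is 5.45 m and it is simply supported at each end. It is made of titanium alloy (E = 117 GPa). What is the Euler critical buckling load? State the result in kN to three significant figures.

Buckling occurs about the weak axis: I_min = h·b³/12 with b = 188 mm (the shorter side).
I_min = 269×188³/12 = 1.490×10^8 mm⁴
I = 1.490×10^8 mm⁴ = 1.490×10^-4 m⁴
Effective length L_e = K·L = 1 × 5.45 = 5.450 m
P_cr = π²EI / L_e² = π² × 117×10⁹ × 1.490×10^-4 / 5.450² = 5.791×10^6 N

P_cr ≈ 5790 kN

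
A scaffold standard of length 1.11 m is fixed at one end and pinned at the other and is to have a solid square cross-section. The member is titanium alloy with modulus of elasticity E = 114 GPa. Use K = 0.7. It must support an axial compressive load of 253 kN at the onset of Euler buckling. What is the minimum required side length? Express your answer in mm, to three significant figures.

a ≈ 35.7 mm

L_e = K·L = 0.7 × 1.11 = 0.7770 m
Required I = P_cr·L_e²/(π²E) = 2.530×10^5 × 0.7770² / (π² × 1.14×10^11) = 1.358×10^-7 m⁴
I_req = 1.358×10^5 mm⁴
Solid square: I = a⁴/12  ⇒  a = (12I)^(1/4) = (12×1.358×10^5)^(1/4) = 35.7 mm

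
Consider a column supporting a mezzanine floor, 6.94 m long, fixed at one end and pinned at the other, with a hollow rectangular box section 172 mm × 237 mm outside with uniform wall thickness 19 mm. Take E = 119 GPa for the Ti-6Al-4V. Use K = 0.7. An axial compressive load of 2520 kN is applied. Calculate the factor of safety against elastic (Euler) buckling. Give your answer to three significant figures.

Inner dimensions: h_i = 237 − 2×19 = 199.0 mm, b_i = 172 − 2×19 = 134.0 mm
Weak-axis I_min = (h_o·b_o³ − h_i·b_i³)/12 with b_o = 172, b_i = 134.0 mm (shorter outer/inner sides).
I_min = (237×172³ − 199.0×134.0³)/12 = 6.060×10^7 mm⁴
I = 6.060×10^7 mm⁴ = 6.060×10^-5 m⁴
Effective length L_e = K·L = 0.7 × 6.94 = 4.858 m
P_cr = π²EI / L_e² = π² × 119×10⁹ × 6.060×10^-5 / 4.858² = 3.016×10^6 N
Factor of safety n = P_cr / P = 3015.6 / 2520 = 1.20

n ≈ 1.20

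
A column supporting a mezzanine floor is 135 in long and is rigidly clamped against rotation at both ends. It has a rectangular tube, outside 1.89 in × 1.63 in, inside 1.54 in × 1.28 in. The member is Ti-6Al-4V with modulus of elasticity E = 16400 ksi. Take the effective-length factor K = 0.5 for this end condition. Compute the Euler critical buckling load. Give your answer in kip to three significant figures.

Weak-axis I_min = (h_o·b_o³ − h_i·b_i³)/12 with b_o = 1.63, b_i = 1.280 in (shorter outer/inner sides).
I_min = (1.89×1.63³ − 1.540×1.280³)/12 = 0.4130 in⁴
Effective length L_e = K·L = 0.5 × 135 = 67.50 in
P_cr = π²EI / L_e² = π² × 16400×10³ × 0.4130 / 67.50² = 1.467×10^4 lb

P_cr ≈ 14.7 kip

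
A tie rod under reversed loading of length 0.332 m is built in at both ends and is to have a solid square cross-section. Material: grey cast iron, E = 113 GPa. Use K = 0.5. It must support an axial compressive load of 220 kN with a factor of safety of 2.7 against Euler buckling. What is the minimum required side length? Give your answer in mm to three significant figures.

Required P_cr = n·P = 2.7 × 220 = 594.0 kN
L_e = K·L = 0.5 × 0.332 = 0.1660 m
Required I = P_cr·L_e²/(π²E) = 5.940×10^5 × 0.1660² / (π² × 1.13×10^11) = 1.468×10^-8 m⁴
I_req = 1.468×10^4 mm⁴
Solid square: I = a⁴/12  ⇒  a = (12I)^(1/4) = (12×1.468×10^4)^(1/4) = 20.5 mm

a ≈ 20.5 mm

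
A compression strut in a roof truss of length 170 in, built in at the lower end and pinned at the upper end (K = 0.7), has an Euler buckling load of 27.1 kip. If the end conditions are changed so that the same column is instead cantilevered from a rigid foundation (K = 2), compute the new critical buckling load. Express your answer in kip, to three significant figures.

P_cr ∝ 1/K², so P_cr,new = P_cr,old × (K_old/K_new)² = 27.1 × (0.7/2)²
= 27.1 × 0.1225 = 3.32 kip

P_cr ≈ 3.32 kip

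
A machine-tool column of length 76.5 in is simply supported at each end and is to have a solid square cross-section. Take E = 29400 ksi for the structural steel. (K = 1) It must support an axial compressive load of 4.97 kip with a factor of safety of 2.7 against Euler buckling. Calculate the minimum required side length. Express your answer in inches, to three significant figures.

Required P_cr = n·P = 2.7 × 4.97 = 13.42 kip
L_e = K·L = 1 × 76.5 = 76.50 in
Required I = P_cr·L_e²/(π²E) = 1.342×10^4 × 76.50² / (π² × 2.94×10^7) = 0.2706 in⁴
Solid square: I = a⁴/12  ⇒  a = (12I)^(1/4) = (12×0.2706)^(1/4) = 1.34 in

a ≈ 1.34 in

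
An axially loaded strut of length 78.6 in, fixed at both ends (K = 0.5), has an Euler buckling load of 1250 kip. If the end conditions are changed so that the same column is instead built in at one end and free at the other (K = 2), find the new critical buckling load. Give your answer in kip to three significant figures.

P_cr ∝ 1/K², so P_cr,new = P_cr,old × (K_old/K_new)² = 1250 × (0.5/2)²
= 1250 × 0.06250 = 78.1 kip

P_cr ≈ 78.1 kip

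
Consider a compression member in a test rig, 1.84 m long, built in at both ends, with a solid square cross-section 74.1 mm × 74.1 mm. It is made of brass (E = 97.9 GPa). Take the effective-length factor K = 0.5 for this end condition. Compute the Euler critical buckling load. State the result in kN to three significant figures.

P_cr ≈ 2870 kN

I = a⁴/12 = 74.1⁴/12 = 2.512×10^6 mm⁴
I = 2.512×10^6 mm⁴ = 2.512×10^-6 m⁴
Effective length L_e = K·L = 0.5 × 1.84 = 0.9200 m
P_cr = π²EI / L_e² = π² × 97.9×10⁹ × 2.512×10^-6 / 0.9200² = 2.868×10^6 N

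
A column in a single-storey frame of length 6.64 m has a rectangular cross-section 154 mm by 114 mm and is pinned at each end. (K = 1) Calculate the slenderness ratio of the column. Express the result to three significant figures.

λ ≈ 202

Buckling occurs about the weak axis: I_min = h·b³/12 with b = 114 mm (the shorter side).
I_min = 154×114³/12 = 1.901×10^7 mm⁴
A = 1.756×10^4 mm²;  r_min = √(I/A) = √(1.901×10^7/1.756×10^4) = 32.91 mm
L_e = K·L = 1 × 6.64 m = 6.640 m = 6640.0 mm
λ = L_e / r_min = 6640.0 / 32.91 = 202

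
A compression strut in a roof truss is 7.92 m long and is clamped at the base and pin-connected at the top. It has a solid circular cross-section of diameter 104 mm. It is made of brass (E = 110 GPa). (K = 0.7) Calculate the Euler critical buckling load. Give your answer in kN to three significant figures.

I = πd⁴/64 = π×104⁴/64 = 5.743×10^6 mm⁴
I = 5.743×10^6 mm⁴ = 5.743×10^-6 m⁴
Effective length L_e = K·L = 0.7 × 7.92 = 5.544 m
P_cr = π²EI / L_e² = π² × 110×10⁹ × 5.743×10^-6 / 5.544² = 2.028×10^5 N

P_cr ≈ 203 kN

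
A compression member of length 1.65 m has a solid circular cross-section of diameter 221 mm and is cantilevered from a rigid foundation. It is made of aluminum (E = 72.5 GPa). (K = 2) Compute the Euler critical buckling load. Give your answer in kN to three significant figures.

P_cr ≈ 7690 kN

I = πd⁴/64 = π×221⁴/64 = 1.171×10^8 mm⁴
I = 1.171×10^8 mm⁴ = 1.171×10^-4 m⁴
Effective length L_e = K·L = 2 × 1.65 = 3.300 m
P_cr = π²EI / L_e² = π² × 72.5×10⁹ × 1.171×10^-4 / 3.300² = 7.694×10^6 N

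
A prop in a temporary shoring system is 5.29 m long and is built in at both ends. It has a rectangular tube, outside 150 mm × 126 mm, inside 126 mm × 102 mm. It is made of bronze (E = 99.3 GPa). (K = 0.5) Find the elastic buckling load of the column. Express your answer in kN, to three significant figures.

P_cr ≈ 1940 kN

Weak-axis I_min = (h_o·b_o³ − h_i·b_i³)/12 with b_o = 126, b_i = 102.0 mm (shorter outer/inner sides).
I_min = (150×126³ − 126.0×102.0³)/12 = 1.386×10^7 mm⁴
I = 1.386×10^7 mm⁴ = 1.386×10^-5 m⁴
Effective length L_e = K·L = 0.5 × 5.29 = 2.645 m
P_cr = π²EI / L_e² = π² × 99.3×10⁹ × 1.386×10^-5 / 2.645² = 1.942×10^6 N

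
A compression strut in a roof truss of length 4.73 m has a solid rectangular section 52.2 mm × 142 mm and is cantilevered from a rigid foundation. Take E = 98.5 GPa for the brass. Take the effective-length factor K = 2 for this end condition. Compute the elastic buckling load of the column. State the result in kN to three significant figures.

Buckling occurs about the weak axis: I_min = h·b³/12 with b = 52.2 mm (the shorter side).
I_min = 142×52.2³/12 = 1.683×10^6 mm⁴
I = 1.683×10^6 mm⁴ = 1.683×10^-6 m⁴
Effective length L_e = K·L = 2 × 4.73 = 9.460 m
P_cr = π²EI / L_e² = π² × 98.5×10⁹ × 1.683×10^-6 / 9.460² = 1.828×10^4 N

P_cr ≈ 18.3 kN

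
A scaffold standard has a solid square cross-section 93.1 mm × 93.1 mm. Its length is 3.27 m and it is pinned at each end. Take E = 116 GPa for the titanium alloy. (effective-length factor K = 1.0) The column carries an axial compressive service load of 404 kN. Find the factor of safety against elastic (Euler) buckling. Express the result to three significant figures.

n ≈ 1.66

I = a⁴/12 = 93.1⁴/12 = 6.261×10^6 mm⁴
I = 6.261×10^6 mm⁴ = 6.261×10^-6 m⁴
Effective length L_e = K·L = 1 × 3.27 = 3.270 m
P_cr = π²EI / L_e² = π² × 116×10⁹ × 6.261×10^-6 / 3.270² = 6.703×10^5 N
Factor of safety n = P_cr / P = 670.32 / 404 = 1.66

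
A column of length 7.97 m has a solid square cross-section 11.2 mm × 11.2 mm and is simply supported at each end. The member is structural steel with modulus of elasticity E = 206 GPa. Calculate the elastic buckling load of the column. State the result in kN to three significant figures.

I = a⁴/12 = 11.2⁴/12 = 1.311×10^3 mm⁴
I = 1.311×10^3 mm⁴ = 1.311×10^-9 m⁴
Effective length L_e = K·L = 1 × 7.97 = 7.970 m
P_cr = π²EI / L_e² = π² × 206×10⁹ × 1.311×10^-9 / 7.970² = 41.97 N

P_cr ≈ 0.0420 kN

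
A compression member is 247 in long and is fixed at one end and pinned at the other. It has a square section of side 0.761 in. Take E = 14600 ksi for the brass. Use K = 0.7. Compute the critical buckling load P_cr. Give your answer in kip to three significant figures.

I = a⁴/12 = 0.761⁴/12 = 2.795×10^-2 in⁴
Effective length L_e = K·L = 0.7 × 247 = 172.9 in
P_cr = π²EI / L_e² = π² × 14600×10³ × 2.795×10^-2 / 172.9² = 134.7 lb

P_cr ≈ 0.135 kip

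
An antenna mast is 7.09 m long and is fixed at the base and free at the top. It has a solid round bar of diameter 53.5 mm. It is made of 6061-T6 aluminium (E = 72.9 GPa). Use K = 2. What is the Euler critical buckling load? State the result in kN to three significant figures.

P_cr ≈ 1.44 kN

I = πd⁴/64 = π×53.5⁴/64 = 4.021×10^5 mm⁴
I = 4.021×10^5 mm⁴ = 4.021×10^-7 m⁴
Effective length L_e = K·L = 2 × 7.09 = 14.18 m
P_cr = π²EI / L_e² = π² × 72.9×10⁹ × 4.021×10^-7 / 14.18² = 1.439×10^3 N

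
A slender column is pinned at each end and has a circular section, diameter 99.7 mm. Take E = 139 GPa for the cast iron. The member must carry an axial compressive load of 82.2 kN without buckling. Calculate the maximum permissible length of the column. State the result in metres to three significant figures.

L_max ≈ 9.00 m

I = πd⁴/64 = π×99.7⁴/64 = 4.850×10^6 mm⁴
I = 4.850×10^-6 m⁴
At the buckling limit P_cr = P = 8.220×10^4 N
From P_cr = π²EI/(K·L)²:  L = (1/K)·√(π²EI/P_cr) = (1/1)·√(π²×1.39×10^11×4.850×10^-6/8.220×10^4)
L = 9.00 m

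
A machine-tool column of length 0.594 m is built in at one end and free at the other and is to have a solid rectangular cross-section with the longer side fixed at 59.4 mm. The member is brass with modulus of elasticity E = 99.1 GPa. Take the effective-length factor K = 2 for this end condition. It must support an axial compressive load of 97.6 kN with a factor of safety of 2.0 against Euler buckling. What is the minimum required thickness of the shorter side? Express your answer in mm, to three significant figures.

b ≈ 38.5 mm

Required P_cr = n·P = 2.0 × 97.6 = 195.2 kN
L_e = K·L = 2 × 0.594 = 1.188 m
Required I = P_cr·L_e²/(π²E) = 1.952×10^5 × 1.188² / (π² × 9.91×10^10) = 2.817×10^-7 m⁴
I_req = 2.817×10^5 mm⁴
Rectangle, weak axis: I_min = h·b³/12 with h = 59.4 mm fixed  ⇒  b = (12I/h)^(1/3) = 38.5 mm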